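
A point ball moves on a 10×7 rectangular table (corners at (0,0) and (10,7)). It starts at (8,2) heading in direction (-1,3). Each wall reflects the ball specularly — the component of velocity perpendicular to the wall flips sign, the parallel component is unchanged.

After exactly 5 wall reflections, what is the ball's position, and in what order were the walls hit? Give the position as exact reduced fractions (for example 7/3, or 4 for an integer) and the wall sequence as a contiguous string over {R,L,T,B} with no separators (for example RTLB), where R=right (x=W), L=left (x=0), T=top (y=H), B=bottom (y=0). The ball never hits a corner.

1. t=5/3 → T at (19/3,7); v=(-1,-3)
2. t=7/3 → B at (4,0); v=(-1,3)
3. t=7/3 → T at (5/3,7); v=(-1,-3)
4. t=5/3 → L at (0,2); v=(1,-3)
5. t=2/3 → B at (2/3,0); v=(1,3)

Final position: (2/3,0)
Wall sequence: TBTLB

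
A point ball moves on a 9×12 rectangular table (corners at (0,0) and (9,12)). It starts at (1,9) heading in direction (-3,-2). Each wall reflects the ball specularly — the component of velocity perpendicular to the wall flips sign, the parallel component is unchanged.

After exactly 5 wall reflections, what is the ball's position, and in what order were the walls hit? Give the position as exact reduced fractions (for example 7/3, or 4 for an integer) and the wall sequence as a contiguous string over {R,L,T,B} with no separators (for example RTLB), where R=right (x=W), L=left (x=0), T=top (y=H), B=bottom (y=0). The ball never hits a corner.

1. t=1/3 → L at (0,25/3); v=(3,-2)
2. t=3 → R at (9,7/3); v=(-3,-2)
3. t=7/6 → B at (11/2,0); v=(-3,2)
4. t=11/6 → L at (0,11/3); v=(3,2)
5. t=3 → R at (9,29/3); v=(-3,2)

Final position: (9,29/3)
Wall sequence: LRBLR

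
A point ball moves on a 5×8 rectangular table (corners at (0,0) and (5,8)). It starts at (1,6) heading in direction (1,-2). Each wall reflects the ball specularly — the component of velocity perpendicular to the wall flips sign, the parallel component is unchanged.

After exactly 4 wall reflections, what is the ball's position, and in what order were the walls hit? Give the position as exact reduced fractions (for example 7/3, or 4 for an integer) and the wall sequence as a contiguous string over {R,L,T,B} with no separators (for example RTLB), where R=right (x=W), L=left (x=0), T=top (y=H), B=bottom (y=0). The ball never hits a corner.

Final position: (0,4)
Wall sequence: BRTL

1. t=3 → B at (4,0); v=(1,2)
2. t=1 → R at (5,2); v=(-1,2)
3. t=3 → T at (2,8); v=(-1,-2)
4. t=2 → L at (0,4); v=(1,-2)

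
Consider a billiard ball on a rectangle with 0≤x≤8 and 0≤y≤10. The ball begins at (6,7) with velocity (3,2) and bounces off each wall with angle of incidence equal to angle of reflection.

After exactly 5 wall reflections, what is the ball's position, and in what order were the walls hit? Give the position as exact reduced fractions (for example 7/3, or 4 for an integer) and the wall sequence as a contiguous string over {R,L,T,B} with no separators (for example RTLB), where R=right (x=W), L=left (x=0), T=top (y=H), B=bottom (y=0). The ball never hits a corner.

1. t=2/3 → R at (8,25/3); v=(-3,2)
2. t=5/6 → T at (11/2,10); v=(-3,-2)
3. t=11/6 → L at (0,19/3); v=(3,-2)
4. t=8/3 → R at (8,1); v=(-3,-2)
5. t=1/2 → B at (13/2,0); v=(-3,2)

Final position: (13/2,0)
Wall sequence: RTLRB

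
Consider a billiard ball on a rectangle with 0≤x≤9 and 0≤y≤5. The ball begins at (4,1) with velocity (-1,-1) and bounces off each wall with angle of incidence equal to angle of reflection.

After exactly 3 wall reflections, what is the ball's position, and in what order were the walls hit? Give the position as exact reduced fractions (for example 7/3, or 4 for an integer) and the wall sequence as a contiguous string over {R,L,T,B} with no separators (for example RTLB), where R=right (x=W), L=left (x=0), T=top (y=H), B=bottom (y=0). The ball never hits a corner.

1. t=1 → B at (3,0); v=(-1,1)
2. t=3 → L at (0,3); v=(1,1)
3. t=2 → T at (2,5); v=(1,-1)

Final position: (2,5)
Wall sequence: BLT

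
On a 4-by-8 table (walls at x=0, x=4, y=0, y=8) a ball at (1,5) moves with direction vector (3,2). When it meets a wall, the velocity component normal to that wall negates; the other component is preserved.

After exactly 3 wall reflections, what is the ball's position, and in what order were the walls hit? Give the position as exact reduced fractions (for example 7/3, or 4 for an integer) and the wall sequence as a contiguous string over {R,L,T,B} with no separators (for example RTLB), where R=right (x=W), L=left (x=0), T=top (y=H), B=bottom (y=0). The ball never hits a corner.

Final position: (0,19/3)
Wall sequence: RTL

1. t=1 → R at (4,7); v=(-3,2)
2. t=1/2 → T at (5/2,8); v=(-3,-2)
3. t=5/6 → L at (0,19/3); v=(3,-2)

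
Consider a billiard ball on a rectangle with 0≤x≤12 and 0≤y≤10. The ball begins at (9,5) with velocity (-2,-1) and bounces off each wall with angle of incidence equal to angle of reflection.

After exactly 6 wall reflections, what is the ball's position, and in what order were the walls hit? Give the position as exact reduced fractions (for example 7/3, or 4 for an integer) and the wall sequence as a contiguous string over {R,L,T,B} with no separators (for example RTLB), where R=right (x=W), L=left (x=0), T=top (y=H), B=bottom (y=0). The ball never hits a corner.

Final position: (12,5/2)
Wall sequence: LBRTLR

1. t=9/2 → L at (0,1/2); v=(2,-1)
2. t=1/2 → B at (1,0); v=(2,1)
3. t=11/2 → R at (12,11/2); v=(-2,1)
4. t=9/2 → T at (3,10); v=(-2,-1)
5. t=3/2 → L at (0,17/2); v=(2,-1)
6. t=6 → R at (12,5/2); v=(-2,-1)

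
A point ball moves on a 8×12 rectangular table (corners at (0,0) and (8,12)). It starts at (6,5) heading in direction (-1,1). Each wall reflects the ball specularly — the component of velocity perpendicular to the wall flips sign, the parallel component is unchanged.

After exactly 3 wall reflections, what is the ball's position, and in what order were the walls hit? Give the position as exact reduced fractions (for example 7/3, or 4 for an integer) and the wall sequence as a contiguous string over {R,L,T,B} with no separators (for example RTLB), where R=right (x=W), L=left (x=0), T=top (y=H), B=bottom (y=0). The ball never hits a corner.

1. t=6 → L at (0,11); v=(1,1)
2. t=1 → T at (1,12); v=(1,-1)
3. t=7 → R at (8,5); v=(-1,-1)

Final position: (8,5)
Wall sequence: LTR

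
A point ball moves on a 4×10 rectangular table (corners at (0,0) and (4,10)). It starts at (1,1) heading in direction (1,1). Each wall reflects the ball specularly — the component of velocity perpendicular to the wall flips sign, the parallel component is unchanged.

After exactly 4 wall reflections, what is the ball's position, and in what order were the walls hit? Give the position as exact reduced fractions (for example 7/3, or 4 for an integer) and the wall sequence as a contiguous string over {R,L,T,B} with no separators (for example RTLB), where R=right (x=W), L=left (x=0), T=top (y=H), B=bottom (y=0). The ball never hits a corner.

1. t=3 → R at (4,4); v=(-1,1)
2. t=4 → L at (0,8); v=(1,1)
3. t=2 → T at (2,10); v=(1,-1)
4. t=2 → R at (4,8); v=(-1,-1)

Final position: (4,8)
Wall sequence: RLTR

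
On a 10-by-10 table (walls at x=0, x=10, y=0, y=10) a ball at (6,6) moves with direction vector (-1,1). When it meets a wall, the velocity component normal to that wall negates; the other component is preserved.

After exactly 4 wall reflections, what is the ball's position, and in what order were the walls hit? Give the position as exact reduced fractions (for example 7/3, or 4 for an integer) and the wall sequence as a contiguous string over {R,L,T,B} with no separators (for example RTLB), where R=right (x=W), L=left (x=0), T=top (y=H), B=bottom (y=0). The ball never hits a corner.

Final position: (10,2)
Wall sequence: TLBR

1. t=4 → T at (2,10); v=(-1,-1)
2. t=2 → L at (0,8); v=(1,-1)
3. t=8 → B at (8,0); v=(1,1)
4. t=2 → R at (10,2); v=(-1,1)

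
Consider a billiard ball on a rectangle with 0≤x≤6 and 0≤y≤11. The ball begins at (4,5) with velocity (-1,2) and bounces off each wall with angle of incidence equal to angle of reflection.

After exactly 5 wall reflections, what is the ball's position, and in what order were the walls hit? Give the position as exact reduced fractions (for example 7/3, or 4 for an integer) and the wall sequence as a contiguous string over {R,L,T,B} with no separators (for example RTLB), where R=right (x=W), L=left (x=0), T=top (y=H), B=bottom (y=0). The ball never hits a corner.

Final position: (2,11)
Wall sequence: TLBRT

1. t=3 → T at (1,11); v=(-1,-2)
2. t=1 → L at (0,9); v=(1,-2)
3. t=9/2 → B at (9/2,0); v=(1,2)
4. t=3/2 → R at (6,3); v=(-1,2)
5. t=4 → T at (2,11); v=(-1,-2)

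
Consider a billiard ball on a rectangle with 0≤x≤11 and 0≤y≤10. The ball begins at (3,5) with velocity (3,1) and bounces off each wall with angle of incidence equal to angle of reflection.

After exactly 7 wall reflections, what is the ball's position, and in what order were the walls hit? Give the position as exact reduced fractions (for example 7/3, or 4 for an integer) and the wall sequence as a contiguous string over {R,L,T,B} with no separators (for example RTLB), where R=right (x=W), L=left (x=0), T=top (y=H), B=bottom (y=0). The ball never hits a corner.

Final position: (11,7/3)
Wall sequence: RTLRLBR

1. t=8/3 → R at (11,23/3); v=(-3,1)
2. t=7/3 → T at (4,10); v=(-3,-1)
3. t=4/3 → L at (0,26/3); v=(3,-1)
4. t=11/3 → R at (11,5); v=(-3,-1)
5. t=11/3 → L at (0,4/3); v=(3,-1)
6. t=4/3 → B at (4,0); v=(3,1)
7. t=7/3 → R at (11,7/3); v=(-3,1)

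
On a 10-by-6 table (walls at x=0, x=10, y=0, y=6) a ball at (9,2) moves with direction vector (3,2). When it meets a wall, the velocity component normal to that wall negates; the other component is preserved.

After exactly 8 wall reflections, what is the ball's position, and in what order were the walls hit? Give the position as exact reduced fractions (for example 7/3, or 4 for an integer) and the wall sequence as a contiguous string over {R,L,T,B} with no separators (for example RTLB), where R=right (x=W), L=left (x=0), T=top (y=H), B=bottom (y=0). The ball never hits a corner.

1. t=1/3 → R at (10,8/3); v=(-3,2)
2. t=5/3 → T at (5,6); v=(-3,-2)
3. t=5/3 → L at (0,8/3); v=(3,-2)
4. t=4/3 → B at (4,0); v=(3,2)
5. t=2 → R at (10,4); v=(-3,2)
6. t=1 → T at (7,6); v=(-3,-2)
7. t=7/3 → L at (0,4/3); v=(3,-2)
8. t=2/3 → B at (2,0); v=(3,2)

Final position: (2,0)
Wall sequence: RTLBRTLB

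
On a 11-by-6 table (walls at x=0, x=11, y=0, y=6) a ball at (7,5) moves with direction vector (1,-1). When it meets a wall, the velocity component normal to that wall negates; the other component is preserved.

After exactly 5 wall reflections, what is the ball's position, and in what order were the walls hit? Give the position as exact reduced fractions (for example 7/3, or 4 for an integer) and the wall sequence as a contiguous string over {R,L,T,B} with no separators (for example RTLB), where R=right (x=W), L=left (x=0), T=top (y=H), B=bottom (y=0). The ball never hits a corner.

1. t=4 → R at (11,1); v=(-1,-1)
2. t=1 → B at (10,0); v=(-1,1)
3. t=6 → T at (4,6); v=(-1,-1)
4. t=4 → L at (0,2); v=(1,-1)
5. t=2 → B at (2,0); v=(1,1)

Final position: (2,0)
Wall sequence: RBTLB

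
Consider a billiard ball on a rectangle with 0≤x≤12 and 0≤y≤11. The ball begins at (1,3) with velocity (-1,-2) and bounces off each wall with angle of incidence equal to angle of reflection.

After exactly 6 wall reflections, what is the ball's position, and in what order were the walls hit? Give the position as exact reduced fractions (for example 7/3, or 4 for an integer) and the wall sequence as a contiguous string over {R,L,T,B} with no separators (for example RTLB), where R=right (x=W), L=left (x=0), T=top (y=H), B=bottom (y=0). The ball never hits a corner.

1. t=1 → L at (0,1); v=(1,-2)
2. t=1/2 → B at (1/2,0); v=(1,2)
3. t=11/2 → T at (6,11); v=(1,-2)
4. t=11/2 → B at (23/2,0); v=(1,2)
5. t=1/2 → R at (12,1); v=(-1,2)
6. t=5 → T at (7,11); v=(-1,-2)

Final position: (7,11)
Wall sequence: LBTBRT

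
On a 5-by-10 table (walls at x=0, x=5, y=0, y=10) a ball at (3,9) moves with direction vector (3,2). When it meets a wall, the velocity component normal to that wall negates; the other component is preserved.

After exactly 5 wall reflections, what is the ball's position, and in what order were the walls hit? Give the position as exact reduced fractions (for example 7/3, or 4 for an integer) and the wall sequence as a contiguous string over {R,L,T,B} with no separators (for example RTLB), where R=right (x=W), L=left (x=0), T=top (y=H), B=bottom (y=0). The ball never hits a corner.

1. t=1/2 → T at (9/2,10); v=(3,-2)
2. t=1/6 → R at (5,29/3); v=(-3,-2)
3. t=5/3 → L at (0,19/3); v=(3,-2)
4. t=5/3 → R at (5,3); v=(-3,-2)
5. t=3/2 → B at (1/2,0); v=(-3,2)

Final position: (1/2,0)
Wall sequence: TRLRB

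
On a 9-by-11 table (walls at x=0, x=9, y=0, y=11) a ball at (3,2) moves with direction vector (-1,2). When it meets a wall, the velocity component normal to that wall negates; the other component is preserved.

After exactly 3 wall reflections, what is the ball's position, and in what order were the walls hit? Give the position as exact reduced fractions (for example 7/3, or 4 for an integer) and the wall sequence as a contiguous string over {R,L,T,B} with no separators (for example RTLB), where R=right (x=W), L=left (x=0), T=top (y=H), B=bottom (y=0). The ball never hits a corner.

Final position: (7,0)
Wall sequence: LTB

1. t=3 → L at (0,8); v=(1,2)
2. t=3/2 → T at (3/2,11); v=(1,-2)
3. t=11/2 → B at (7,0); v=(1,2)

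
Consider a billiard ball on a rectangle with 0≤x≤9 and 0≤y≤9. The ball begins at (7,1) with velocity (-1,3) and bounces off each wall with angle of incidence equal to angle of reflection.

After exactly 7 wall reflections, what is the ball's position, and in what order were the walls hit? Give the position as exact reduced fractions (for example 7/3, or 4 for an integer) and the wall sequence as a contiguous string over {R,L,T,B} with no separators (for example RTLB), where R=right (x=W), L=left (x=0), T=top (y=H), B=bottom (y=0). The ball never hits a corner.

1. t=8/3 → T at (13/3,9); v=(-1,-3)
2. t=3 → B at (4/3,0); v=(-1,3)
3. t=4/3 → L at (0,4); v=(1,3)
4. t=5/3 → T at (5/3,9); v=(1,-3)
5. t=3 → B at (14/3,0); v=(1,3)
6. t=3 → T at (23/3,9); v=(1,-3)
7. t=4/3 → R at (9,5); v=(-1,-3)

Final position: (9,5)
Wall sequence: TBLTBTR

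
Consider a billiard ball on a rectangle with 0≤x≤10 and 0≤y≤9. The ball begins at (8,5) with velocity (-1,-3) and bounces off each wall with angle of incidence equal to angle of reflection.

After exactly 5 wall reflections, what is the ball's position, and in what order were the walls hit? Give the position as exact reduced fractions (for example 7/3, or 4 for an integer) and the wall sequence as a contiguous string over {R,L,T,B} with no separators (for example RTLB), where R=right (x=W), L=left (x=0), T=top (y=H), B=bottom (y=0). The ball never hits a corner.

1. t=5/3 → B at (19/3,0); v=(-1,3)
2. t=3 → T at (10/3,9); v=(-1,-3)
3. t=3 → B at (1/3,0); v=(-1,3)
4. t=1/3 → L at (0,1); v=(1,3)
5. t=8/3 → T at (8/3,9); v=(1,-3)

Final position: (8/3,9)
Wall sequence: BTBLT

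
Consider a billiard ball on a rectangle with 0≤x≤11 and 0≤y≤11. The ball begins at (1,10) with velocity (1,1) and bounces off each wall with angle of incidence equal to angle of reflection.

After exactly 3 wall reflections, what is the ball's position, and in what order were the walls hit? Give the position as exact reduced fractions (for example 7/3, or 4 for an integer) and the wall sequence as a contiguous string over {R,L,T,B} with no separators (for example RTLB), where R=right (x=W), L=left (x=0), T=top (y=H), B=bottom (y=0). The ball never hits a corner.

Final position: (9,0)
Wall sequence: TRB

1. t=1 → T at (2,11); v=(1,-1)
2. t=9 → R at (11,2); v=(-1,-1)
3. t=2 → B at (9,0); v=(-1,1)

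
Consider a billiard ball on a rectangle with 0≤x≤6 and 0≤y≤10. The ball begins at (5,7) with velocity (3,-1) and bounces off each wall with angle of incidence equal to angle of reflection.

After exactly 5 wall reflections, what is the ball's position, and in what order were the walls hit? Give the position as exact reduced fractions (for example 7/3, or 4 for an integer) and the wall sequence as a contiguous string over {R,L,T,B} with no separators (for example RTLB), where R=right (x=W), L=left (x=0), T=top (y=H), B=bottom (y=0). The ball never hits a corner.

1. t=1/3 → R at (6,20/3); v=(-3,-1)
2. t=2 → L at (0,14/3); v=(3,-1)
3. t=2 → R at (6,8/3); v=(-3,-1)
4. t=2 → L at (0,2/3); v=(3,-1)
5. t=2/3 → B at (2,0); v=(3,1)

Final position: (2,0)
Wall sequence: RLRLB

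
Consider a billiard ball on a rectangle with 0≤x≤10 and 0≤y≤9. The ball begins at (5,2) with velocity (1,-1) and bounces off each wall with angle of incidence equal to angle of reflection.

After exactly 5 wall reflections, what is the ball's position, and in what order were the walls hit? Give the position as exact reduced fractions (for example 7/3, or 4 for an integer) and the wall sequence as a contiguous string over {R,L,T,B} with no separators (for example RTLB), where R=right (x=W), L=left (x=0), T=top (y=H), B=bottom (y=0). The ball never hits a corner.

1. t=2 → B at (7,0); v=(1,1)
2. t=3 → R at (10,3); v=(-1,1)
3. t=6 → T at (4,9); v=(-1,-1)
4. t=4 → L at (0,5); v=(1,-1)
5. t=5 → B at (5,0); v=(1,1)

Final position: (5,0)
Wall sequence: BRTLB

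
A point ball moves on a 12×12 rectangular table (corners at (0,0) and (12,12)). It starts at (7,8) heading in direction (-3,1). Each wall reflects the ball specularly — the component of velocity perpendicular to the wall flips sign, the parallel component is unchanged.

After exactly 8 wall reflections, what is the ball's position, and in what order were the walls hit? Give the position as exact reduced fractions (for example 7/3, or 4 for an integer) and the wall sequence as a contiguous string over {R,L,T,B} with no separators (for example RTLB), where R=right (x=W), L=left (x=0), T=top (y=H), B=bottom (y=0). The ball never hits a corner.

1. t=7/3 → L at (0,31/3); v=(3,1)
2. t=5/3 → T at (5,12); v=(3,-1)
3. t=7/3 → R at (12,29/3); v=(-3,-1)
4. t=4 → L at (0,17/3); v=(3,-1)
5. t=4 → R at (12,5/3); v=(-3,-1)
6. t=5/3 → B at (7,0); v=(-3,1)
7. t=7/3 → L at (0,7/3); v=(3,1)
8. t=4 → R at (12,19/3); v=(-3,1)

Final position: (12,19/3)
Wall sequence: LTRLRBLR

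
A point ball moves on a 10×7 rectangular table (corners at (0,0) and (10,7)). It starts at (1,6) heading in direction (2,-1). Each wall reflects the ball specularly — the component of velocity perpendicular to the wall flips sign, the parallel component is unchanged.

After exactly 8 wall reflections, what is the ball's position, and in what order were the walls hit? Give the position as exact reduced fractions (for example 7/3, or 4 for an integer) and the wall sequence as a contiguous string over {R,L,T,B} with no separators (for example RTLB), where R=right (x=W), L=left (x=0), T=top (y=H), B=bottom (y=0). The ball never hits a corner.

Final position: (10,9/2)
Wall sequence: RBLTRLBR

1. t=9/2 → R at (10,3/2); v=(-2,-1)
2. t=3/2 → B at (7,0); v=(-2,1)
3. t=7/2 → L at (0,7/2); v=(2,1)
4. t=7/2 → T at (7,7); v=(2,-1)
5. t=3/2 → R at (10,11/2); v=(-2,-1)
6. t=5 → L at (0,1/2); v=(2,-1)
7. t=1/2 → B at (1,0); v=(2,1)
8. t=9/2 → R at (10,9/2); v=(-2,1)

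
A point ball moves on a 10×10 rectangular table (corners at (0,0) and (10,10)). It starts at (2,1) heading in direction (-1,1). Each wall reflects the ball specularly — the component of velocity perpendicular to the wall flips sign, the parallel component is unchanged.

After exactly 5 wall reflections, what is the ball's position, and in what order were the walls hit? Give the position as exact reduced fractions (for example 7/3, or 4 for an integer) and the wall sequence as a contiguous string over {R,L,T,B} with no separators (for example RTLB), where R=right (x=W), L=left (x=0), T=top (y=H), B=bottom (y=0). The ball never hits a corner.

Final position: (0,3)
Wall sequence: LTRBL

1. t=2 → L at (0,3); v=(1,1)
2. t=7 → T at (7,10); v=(1,-1)
3. t=3 → R at (10,7); v=(-1,-1)
4. t=7 → B at (3,0); v=(-1,1)
5. t=3 → L at (0,3); v=(1,1)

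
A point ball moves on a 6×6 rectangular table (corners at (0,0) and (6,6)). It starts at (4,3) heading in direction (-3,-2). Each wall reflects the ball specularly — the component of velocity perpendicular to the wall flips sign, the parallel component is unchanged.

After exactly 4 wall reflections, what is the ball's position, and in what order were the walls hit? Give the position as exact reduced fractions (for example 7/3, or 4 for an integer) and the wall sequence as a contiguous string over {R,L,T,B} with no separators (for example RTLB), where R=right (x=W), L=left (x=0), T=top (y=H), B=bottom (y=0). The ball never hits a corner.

1. t=4/3 → L at (0,1/3); v=(3,-2)
2. t=1/6 → B at (1/2,0); v=(3,2)
3. t=11/6 → R at (6,11/3); v=(-3,2)
4. t=7/6 → T at (5/2,6); v=(-3,-2)

Final position: (5/2,6)
Wall sequence: LBRT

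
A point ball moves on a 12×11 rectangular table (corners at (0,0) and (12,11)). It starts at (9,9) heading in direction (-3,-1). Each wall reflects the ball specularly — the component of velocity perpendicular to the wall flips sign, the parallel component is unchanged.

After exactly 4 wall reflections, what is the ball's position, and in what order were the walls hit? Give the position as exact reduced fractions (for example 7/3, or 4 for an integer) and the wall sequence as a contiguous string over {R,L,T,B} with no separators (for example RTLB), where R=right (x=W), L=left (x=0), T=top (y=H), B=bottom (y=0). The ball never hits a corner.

Final position: (0,2)
Wall sequence: LRBL

1. t=3 → L at (0,6); v=(3,-1)
2. t=4 → R at (12,2); v=(-3,-1)
3. t=2 → B at (6,0); v=(-3,1)
4. t=2 → L at (0,2); v=(3,1)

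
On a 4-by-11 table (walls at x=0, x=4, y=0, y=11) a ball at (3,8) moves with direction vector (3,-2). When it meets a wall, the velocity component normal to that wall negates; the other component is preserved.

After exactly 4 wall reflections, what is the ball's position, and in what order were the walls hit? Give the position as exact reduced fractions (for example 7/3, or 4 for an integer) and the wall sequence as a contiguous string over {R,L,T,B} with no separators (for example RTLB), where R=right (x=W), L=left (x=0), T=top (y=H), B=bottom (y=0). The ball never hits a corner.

Final position: (1,0)
Wall sequence: RLRB

1. t=1/3 → R at (4,22/3); v=(-3,-2)
2. t=4/3 → L at (0,14/3); v=(3,-2)
3. t=4/3 → R at (4,2); v=(-3,-2)
4. t=1 → B at (1,0); v=(-3,2)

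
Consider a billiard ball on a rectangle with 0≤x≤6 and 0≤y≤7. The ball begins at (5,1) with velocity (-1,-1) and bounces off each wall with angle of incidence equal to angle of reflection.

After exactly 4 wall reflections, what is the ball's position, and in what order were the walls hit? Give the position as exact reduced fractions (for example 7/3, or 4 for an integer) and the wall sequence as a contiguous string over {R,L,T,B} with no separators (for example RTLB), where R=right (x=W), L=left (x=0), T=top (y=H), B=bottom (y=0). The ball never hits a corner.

Final position: (6,4)
Wall sequence: BLTR

1. t=1 → B at (4,0); v=(-1,1)
2. t=4 → L at (0,4); v=(1,1)
3. t=3 → T at (3,7); v=(1,-1)
4. t=3 → R at (6,4); v=(-1,-1)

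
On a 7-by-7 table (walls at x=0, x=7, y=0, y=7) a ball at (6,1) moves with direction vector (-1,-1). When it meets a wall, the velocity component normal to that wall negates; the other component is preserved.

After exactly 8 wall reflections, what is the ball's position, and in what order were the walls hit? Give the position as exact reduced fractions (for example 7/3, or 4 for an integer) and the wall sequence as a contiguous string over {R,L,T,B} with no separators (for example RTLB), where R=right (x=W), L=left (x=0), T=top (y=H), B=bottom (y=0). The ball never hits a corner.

1. t=1 → B at (5,0); v=(-1,1)
2. t=5 → L at (0,5); v=(1,1)
3. t=2 → T at (2,7); v=(1,-1)
4. t=5 → R at (7,2); v=(-1,-1)
5. t=2 → B at (5,0); v=(-1,1)
6. t=5 → L at (0,5); v=(1,1)
7. t=2 → T at (2,7); v=(1,-1)
8. t=5 → R at (7,2); v=(-1,-1)

Final position: (7,2)
Wall sequence: BLTRBLTR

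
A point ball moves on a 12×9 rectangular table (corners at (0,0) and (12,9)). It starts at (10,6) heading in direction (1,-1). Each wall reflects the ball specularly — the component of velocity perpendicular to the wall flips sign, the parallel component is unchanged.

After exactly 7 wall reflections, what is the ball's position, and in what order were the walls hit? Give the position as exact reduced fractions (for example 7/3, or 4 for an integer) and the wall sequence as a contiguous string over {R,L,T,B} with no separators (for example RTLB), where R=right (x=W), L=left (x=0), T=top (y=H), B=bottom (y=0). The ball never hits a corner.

Final position: (5,9)
Wall sequence: RBLTBRT

1. t=2 → R at (12,4); v=(-1,-1)
2. t=4 → B at (8,0); v=(-1,1)
3. t=8 → L at (0,8); v=(1,1)
4. t=1 → T at (1,9); v=(1,-1)
5. t=9 → B at (10,0); v=(1,1)
6. t=2 → R at (12,2); v=(-1,1)
7. t=7 → T at (5,9); v=(-1,-1)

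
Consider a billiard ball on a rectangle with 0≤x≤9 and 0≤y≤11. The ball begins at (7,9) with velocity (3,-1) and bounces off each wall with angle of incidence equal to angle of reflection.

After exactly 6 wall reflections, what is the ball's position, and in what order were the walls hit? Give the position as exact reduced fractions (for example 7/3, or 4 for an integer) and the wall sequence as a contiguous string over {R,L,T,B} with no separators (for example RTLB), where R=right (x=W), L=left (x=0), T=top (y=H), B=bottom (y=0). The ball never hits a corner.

1. t=2/3 → R at (9,25/3); v=(-3,-1)
2. t=3 → L at (0,16/3); v=(3,-1)
3. t=3 → R at (9,7/3); v=(-3,-1)
4. t=7/3 → B at (2,0); v=(-3,1)
5. t=2/3 → L at (0,2/3); v=(3,1)
6. t=3 → R at (9,11/3); v=(-3,1)

Final position: (9,11/3)
Wall sequence: RLRBLR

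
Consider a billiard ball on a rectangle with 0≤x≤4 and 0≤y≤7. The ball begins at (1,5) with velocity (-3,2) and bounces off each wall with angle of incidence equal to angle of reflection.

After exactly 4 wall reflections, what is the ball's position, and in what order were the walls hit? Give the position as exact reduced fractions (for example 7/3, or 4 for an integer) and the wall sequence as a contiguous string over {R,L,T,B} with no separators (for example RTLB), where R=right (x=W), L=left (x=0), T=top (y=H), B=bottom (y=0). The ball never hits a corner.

Final position: (0,3)
Wall sequence: LTRL

1. t=1/3 → L at (0,17/3); v=(3,2)
2. t=2/3 → T at (2,7); v=(3,-2)
3. t=2/3 → R at (4,17/3); v=(-3,-2)
4. t=4/3 → L at (0,3); v=(3,-2)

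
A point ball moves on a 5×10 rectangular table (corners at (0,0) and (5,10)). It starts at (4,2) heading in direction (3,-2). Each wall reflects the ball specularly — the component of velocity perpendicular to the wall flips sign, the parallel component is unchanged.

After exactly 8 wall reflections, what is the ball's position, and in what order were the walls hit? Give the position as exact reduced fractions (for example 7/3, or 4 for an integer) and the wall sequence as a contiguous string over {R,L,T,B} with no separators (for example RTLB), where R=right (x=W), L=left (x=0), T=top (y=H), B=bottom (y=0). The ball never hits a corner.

Final position: (0,14/3)
Wall sequence: RBLRLTRL

1. t=1/3 → R at (5,4/3); v=(-3,-2)
2. t=2/3 → B at (3,0); v=(-3,2)
3. t=1 → L at (0,2); v=(3,2)
4. t=5/3 → R at (5,16/3); v=(-3,2)
5. t=5/3 → L at (0,26/3); v=(3,2)
6. t=2/3 → T at (2,10); v=(3,-2)
7. t=1 → R at (5,8); v=(-3,-2)
8. t=5/3 → L at (0,14/3); v=(3,-2)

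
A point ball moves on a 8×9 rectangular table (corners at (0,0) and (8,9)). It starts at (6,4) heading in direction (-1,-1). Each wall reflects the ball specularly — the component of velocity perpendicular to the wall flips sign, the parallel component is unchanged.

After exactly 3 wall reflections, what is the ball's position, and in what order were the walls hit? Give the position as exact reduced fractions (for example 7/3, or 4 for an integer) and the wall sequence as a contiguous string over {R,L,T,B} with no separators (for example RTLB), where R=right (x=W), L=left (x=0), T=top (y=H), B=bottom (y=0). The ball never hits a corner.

1. t=4 → B at (2,0); v=(-1,1)
2. t=2 → L at (0,2); v=(1,1)
3. t=7 → T at (7,9); v=(1,-1)

Final position: (7,9)
Wall sequence: BLT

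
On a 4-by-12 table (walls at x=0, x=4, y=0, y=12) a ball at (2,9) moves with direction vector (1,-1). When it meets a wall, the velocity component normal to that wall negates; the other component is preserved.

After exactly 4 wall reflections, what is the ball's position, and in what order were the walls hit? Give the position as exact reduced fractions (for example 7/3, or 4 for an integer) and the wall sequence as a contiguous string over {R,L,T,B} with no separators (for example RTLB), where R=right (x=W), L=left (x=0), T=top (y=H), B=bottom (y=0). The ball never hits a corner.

1. t=2 → R at (4,7); v=(-1,-1)
2. t=4 → L at (0,3); v=(1,-1)
3. t=3 → B at (3,0); v=(1,1)
4. t=1 → R at (4,1); v=(-1,1)

Final position: (4,1)
Wall sequence: RLBR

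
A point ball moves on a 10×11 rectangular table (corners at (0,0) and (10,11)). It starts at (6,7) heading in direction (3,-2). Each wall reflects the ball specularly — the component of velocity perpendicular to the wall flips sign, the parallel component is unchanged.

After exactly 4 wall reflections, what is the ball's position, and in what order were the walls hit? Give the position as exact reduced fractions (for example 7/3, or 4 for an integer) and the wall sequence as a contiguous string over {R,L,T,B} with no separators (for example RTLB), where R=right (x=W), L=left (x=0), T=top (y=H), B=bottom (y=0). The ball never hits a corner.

1. t=4/3 → R at (10,13/3); v=(-3,-2)
2. t=13/6 → B at (7/2,0); v=(-3,2)
3. t=7/6 → L at (0,7/3); v=(3,2)
4. t=10/3 → R at (10,9); v=(-3,2)

Final position: (10,9)
Wall sequence: RBLR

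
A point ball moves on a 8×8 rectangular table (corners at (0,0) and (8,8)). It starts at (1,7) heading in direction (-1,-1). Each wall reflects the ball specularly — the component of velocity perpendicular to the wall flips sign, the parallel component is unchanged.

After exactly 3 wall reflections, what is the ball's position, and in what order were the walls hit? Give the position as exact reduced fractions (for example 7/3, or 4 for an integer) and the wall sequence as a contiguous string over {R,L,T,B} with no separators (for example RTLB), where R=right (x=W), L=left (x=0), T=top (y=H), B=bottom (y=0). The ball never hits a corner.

1. t=1 → L at (0,6); v=(1,-1)
2. t=6 → B at (6,0); v=(1,1)
3. t=2 → R at (8,2); v=(-1,1)

Final position: (8,2)
Wall sequence: LBR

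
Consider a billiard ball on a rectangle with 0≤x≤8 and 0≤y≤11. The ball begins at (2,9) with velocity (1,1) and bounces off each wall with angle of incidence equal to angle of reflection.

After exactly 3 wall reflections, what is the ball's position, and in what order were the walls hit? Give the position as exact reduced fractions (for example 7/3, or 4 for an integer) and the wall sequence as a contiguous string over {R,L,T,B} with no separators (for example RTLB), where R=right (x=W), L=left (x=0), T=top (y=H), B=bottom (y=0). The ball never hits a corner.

Final position: (1,0)
Wall sequence: TRB

1. t=2 → T at (4,11); v=(1,-1)
2. t=4 → R at (8,7); v=(-1,-1)
3. t=7 → B at (1,0); v=(-1,1)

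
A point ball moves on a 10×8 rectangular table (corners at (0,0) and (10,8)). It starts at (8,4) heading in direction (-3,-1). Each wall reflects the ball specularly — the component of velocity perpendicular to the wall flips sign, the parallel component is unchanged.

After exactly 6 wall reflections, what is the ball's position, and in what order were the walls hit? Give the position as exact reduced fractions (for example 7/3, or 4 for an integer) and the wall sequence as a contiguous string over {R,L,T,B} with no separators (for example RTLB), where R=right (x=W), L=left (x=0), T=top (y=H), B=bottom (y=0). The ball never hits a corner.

1. t=8/3 → L at (0,4/3); v=(3,-1)
2. t=4/3 → B at (4,0); v=(3,1)
3. t=2 → R at (10,2); v=(-3,1)
4. t=10/3 → L at (0,16/3); v=(3,1)
5. t=8/3 → T at (8,8); v=(3,-1)
6. t=2/3 → R at (10,22/3); v=(-3,-1)

Final position: (10,22/3)
Wall sequence: LBRLTR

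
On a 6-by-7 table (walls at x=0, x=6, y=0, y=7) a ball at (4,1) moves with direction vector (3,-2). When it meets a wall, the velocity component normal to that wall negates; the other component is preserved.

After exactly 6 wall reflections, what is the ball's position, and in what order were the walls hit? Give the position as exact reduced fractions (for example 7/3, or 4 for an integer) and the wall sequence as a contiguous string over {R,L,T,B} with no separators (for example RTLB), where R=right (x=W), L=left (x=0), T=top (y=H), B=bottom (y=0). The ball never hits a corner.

Final position: (0,5/3)
Wall sequence: BRLTRL

1. t=1/2 → B at (11/2,0); v=(3,2)
2. t=1/6 → R at (6,1/3); v=(-3,2)
3. t=2 → L at (0,13/3); v=(3,2)
4. t=4/3 → T at (4,7); v=(3,-2)
5. t=2/3 → R at (6,17/3); v=(-3,-2)
6. t=2 → L at (0,5/3); v=(3,-2)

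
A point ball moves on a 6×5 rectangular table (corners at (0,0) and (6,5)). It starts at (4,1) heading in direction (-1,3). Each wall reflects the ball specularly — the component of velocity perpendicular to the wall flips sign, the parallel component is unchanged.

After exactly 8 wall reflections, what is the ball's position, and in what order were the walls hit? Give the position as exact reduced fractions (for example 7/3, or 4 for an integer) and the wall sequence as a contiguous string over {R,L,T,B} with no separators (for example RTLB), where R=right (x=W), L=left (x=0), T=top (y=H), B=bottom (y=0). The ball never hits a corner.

1. t=4/3 → T at (8/3,5); v=(-1,-3)
2. t=5/3 → B at (1,0); v=(-1,3)
3. t=1 → L at (0,3); v=(1,3)
4. t=2/3 → T at (2/3,5); v=(1,-3)
5. t=5/3 → B at (7/3,0); v=(1,3)
6. t=5/3 → T at (4,5); v=(1,-3)
7. t=5/3 → B at (17/3,0); v=(1,3)
8. t=1/3 → R at (6,1); v=(-1,3)

Final position: (6,1)
Wall sequence: TBLTBTBR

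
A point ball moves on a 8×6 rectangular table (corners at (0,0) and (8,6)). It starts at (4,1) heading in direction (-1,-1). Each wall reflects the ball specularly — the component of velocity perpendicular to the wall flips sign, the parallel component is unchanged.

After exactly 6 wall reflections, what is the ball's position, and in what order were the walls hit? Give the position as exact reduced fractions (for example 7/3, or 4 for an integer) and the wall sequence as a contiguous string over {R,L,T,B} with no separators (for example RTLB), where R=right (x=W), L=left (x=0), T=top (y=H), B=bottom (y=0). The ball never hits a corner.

Final position: (1,6)
Wall sequence: BLTRBT

1. t=1 → B at (3,0); v=(-1,1)
2. t=3 → L at (0,3); v=(1,1)
3. t=3 → T at (3,6); v=(1,-1)
4. t=5 → R at (8,1); v=(-1,-1)
5. t=1 → B at (7,0); v=(-1,1)
6. t=6 → T at (1,6); v=(-1,-1)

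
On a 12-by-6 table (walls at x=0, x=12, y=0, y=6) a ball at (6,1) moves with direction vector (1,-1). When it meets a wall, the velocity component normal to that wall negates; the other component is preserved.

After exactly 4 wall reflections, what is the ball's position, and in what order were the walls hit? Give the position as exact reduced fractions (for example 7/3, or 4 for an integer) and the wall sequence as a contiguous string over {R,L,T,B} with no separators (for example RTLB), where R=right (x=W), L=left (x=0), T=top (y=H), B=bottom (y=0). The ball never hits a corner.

1. t=1 → B at (7,0); v=(1,1)
2. t=5 → R at (12,5); v=(-1,1)
3. t=1 → T at (11,6); v=(-1,-1)
4. t=6 → B at (5,0); v=(-1,1)

Final position: (5,0)
Wall sequence: BRTB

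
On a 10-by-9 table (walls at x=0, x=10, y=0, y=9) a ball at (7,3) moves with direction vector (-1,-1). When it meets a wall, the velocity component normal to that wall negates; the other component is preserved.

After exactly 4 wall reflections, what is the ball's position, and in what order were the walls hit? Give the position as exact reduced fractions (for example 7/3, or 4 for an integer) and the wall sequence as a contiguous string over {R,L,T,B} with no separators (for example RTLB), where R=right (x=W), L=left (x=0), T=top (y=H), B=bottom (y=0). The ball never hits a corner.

Final position: (10,4)
Wall sequence: BLTR

1. t=3 → B at (4,0); v=(-1,1)
2. t=4 → L at (0,4); v=(1,1)
3. t=5 → T at (5,9); v=(1,-1)
4. t=5 → R at (10,4); v=(-1,-1)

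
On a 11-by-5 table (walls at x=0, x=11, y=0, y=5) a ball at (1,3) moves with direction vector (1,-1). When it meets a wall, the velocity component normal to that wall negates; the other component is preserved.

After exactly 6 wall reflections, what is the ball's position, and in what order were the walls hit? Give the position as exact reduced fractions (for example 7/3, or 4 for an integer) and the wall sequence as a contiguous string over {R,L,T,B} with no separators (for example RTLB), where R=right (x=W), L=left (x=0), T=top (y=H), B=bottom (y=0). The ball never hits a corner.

Final position: (0,2)
Wall sequence: BTRBTL

1. t=3 → B at (4,0); v=(1,1)
2. t=5 → T at (9,5); v=(1,-1)
3. t=2 → R at (11,3); v=(-1,-1)
4. t=3 → B at (8,0); v=(-1,1)
5. t=5 → T at (3,5); v=(-1,-1)
6. t=3 → L at (0,2); v=(1,-1)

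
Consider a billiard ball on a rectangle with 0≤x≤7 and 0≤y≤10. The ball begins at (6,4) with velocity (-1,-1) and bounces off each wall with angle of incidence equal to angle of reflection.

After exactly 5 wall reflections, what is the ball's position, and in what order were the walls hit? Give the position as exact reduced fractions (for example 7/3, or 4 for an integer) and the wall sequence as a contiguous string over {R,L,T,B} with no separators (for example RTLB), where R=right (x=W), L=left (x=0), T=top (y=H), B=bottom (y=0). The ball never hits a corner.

1. t=4 → B at (2,0); v=(-1,1)
2. t=2 → L at (0,2); v=(1,1)
3. t=7 → R at (7,9); v=(-1,1)
4. t=1 → T at (6,10); v=(-1,-1)
5. t=6 → L at (0,4); v=(1,-1)

Final position: (0,4)
Wall sequence: BLRTL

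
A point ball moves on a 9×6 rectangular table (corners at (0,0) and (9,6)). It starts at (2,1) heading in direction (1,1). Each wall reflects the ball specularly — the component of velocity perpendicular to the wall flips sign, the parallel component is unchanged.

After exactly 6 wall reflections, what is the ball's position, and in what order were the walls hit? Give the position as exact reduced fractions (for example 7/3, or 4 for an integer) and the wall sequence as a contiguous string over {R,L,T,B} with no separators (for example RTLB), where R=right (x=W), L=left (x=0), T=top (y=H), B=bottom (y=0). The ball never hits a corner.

Final position: (7,0)
Wall sequence: TRBLTB

1. t=5 → T at (7,6); v=(1,-1)
2. t=2 → R at (9,4); v=(-1,-1)
3. t=4 → B at (5,0); v=(-1,1)
4. t=5 → L at (0,5); v=(1,1)
5. t=1 → T at (1,6); v=(1,-1)
6. t=6 → B at (7,0); v=(1,1)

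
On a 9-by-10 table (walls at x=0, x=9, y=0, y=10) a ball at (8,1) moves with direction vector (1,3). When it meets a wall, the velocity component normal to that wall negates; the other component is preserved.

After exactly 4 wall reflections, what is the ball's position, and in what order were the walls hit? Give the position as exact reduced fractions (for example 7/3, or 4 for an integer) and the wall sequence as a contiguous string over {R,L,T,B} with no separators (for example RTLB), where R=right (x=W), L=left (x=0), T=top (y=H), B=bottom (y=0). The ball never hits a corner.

1. t=1 → R at (9,4); v=(-1,3)
2. t=2 → T at (7,10); v=(-1,-3)
3. t=10/3 → B at (11/3,0); v=(-1,3)
4. t=10/3 → T at (1/3,10); v=(-1,-3)

Final position: (1/3,10)
Wall sequence: RTBT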